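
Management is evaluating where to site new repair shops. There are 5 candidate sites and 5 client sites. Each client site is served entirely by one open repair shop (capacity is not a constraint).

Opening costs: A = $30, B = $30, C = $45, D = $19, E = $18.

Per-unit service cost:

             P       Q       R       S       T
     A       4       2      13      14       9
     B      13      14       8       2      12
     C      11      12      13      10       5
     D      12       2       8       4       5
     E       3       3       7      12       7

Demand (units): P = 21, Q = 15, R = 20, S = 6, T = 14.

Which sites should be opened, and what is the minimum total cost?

For any fixed open set, each client site goes to its cheapest open site; total = fixed + service.
{D, E}: P→E 3·21=63, Q→D 2·15=30, R→E 7·20=140, S→D 4·6=24, T→D 5·14=70. Service 327; fixed 37; total 364.
{B, D, E}: service 315 + fixed 67 = 382
{A, D, E}: service 327 + fixed 67 = 394
{A, B, C, D, E}: P→E 3·21=63, Q→A 2·15=30, R→E 7·20=140, S→B 2·6=12, T→C 5·14=70. Service 315; fixed 142; total 457.
No other subset beats 364.

Open D and E; minimum total cost 364.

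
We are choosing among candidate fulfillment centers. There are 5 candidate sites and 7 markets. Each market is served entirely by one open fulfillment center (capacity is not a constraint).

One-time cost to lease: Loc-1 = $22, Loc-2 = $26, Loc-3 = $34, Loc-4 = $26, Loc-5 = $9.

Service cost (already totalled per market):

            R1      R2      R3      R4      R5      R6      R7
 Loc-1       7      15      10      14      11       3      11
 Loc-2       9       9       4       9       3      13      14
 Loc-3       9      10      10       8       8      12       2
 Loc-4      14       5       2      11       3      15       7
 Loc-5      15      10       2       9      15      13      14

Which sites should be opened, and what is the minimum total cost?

Open Loc-4 only; minimum total cost 83.

For any fixed open set, each market goes to its cheapest open site; total = fixed + service.
{Loc-4}: R1→Loc-4 14, R2→Loc-4 5, R3→Loc-4 2, R4→Loc-4 11, R5→Loc-4 3, R6→Loc-4 15, R7→Loc-4 7. Service 57; fixed 26; total 83.
{Loc-1, Loc-5}: R1→Loc-1 7, R2→Loc-5 10, R3→Loc-5 2, R4→Loc-5 9, R5→Loc-1 11, R6→Loc-1 3, R7→Loc-1 11. Service 53; fixed 31; total 84.
{Loc-1, Loc-4}: R1→Loc-1 7, R2→Loc-4 5, R3→Loc-4 2, R4→Loc-4 11, R5→Loc-4 3, R6→Loc-1 3, R7→Loc-4 7. Service 38; fixed 48; total 86.
{Loc-1, Loc-2, Loc-3, Loc-4, Loc-5}: service 30 + fixed 117 = 147
No other subset beats 83.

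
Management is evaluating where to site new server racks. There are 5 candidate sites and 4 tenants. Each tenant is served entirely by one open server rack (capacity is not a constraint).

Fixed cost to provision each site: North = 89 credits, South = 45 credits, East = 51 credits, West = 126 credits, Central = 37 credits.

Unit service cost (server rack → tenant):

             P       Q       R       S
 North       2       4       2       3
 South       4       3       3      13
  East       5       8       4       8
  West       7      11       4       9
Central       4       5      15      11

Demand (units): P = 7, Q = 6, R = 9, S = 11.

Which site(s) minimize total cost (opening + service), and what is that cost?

For any fixed open set, each tenant goes to its cheapest open site; total = fixed + service.
{North}: P→North 2·7=14, Q→North 4·6=24, R→North 2·9=18, S→North 3·11=33. Service 89; fixed 89; total 178.
{North, Central}: service 89 + fixed 126 = 215
{North, South}: service 83 + fixed 134 = 217
{North, South, East, West, Central}: service 83 + fixed 348 = 431
No other subset beats 178.

Open North only; minimum total cost 178.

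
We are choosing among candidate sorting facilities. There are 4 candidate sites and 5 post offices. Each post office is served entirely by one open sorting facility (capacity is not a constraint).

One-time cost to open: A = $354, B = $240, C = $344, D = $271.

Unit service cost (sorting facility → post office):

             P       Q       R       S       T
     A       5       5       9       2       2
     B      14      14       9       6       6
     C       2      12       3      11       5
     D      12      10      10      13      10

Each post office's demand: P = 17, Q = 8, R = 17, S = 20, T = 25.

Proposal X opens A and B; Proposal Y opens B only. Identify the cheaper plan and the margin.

Proposal X: {A, B}: P→A 5·17=85, Q→A 5·8=40, R→A 9·17=153, S→A 2·20=40, T→A 2·25=50. Service 368; fixed 594; total 962.
Proposal Y: {B}: P→B 14·17=238, Q→B 14·8=112, R→B 9·17=153, S→B 6·20=120, T→B 6·25=150. Service 773; fixed 240; total 1013.
Difference: |962 − 1013| = 51.

Proposal X is cheaper by 51.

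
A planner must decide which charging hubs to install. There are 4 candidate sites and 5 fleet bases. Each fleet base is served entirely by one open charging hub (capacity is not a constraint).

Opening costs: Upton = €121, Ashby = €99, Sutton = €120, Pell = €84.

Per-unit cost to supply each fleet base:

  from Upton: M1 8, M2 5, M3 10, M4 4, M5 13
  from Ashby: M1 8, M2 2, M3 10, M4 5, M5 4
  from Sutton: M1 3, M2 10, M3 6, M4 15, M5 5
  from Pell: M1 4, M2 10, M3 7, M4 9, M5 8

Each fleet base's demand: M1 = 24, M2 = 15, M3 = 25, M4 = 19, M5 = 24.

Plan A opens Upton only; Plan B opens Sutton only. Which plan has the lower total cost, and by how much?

Plan A: {Upton}: M1→Upton 8·24=192, M2→Upton 5·15=75, M3→Upton 10·25=250, M4→Upton 4·19=76, M5→Upton 13·24=312. Service 905; fixed 121; total 1026.
Plan B: {Sutton}: M1→Sutton 3·24=72, M2→Sutton 10·15=150, M3→Sutton 6·25=150, M4→Sutton 15·19=285, M5→Sutton 5·24=120. Service 777; fixed 120; total 897.
Difference: |1026 − 897| = 129.

Plan B is cheaper by 129.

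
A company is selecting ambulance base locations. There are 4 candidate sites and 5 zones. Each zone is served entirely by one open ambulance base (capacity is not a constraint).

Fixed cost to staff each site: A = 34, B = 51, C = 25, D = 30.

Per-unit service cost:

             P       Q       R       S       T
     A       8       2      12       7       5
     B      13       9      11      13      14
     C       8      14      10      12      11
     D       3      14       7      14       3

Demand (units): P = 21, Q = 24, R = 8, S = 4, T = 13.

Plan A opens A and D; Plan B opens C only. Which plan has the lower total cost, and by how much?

Plan A: {A, D}: P→D 3·21=63, Q→A 2·24=48, R→D 7·8=56, S→A 7·4=28, T→D 3·13=39. Service 234; fixed 64; total 298.
Plan B: {C}: P→C 8·21=168, Q→C 14·24=336, R→C 10·8=80, S→C 12·4=48, T→C 11·13=143. Service 775; fixed 25; total 800.
Difference: |298 − 800| = 502.

Plan A is cheaper by 502.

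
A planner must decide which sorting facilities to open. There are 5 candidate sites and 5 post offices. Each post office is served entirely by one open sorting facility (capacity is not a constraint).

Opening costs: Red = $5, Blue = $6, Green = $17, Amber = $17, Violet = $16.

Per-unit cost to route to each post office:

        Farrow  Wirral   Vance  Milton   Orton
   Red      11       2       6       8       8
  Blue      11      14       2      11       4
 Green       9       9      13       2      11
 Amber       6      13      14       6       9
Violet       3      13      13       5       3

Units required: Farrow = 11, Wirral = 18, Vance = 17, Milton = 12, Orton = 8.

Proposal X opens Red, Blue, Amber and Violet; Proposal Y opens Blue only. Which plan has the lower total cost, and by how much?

Proposal X is cheaper by 346.

Proposal X: {Red, Blue, Amber, Violet}: Farrow→Violet 3·11=33, Wirral→Red 2·18=36, Vance→Blue 2·17=34, Milton→Violet 5·12=60, Orton→Violet 3·8=24. Service 187; fixed 44; total 231.
Proposal Y: {Blue}: Farrow→Blue 11·11=121, Wirral→Blue 14·18=252, Vance→Blue 2·17=34, Milton→Blue 11·12=132, Orton→Blue 4·8=32. Service 571; fixed 6; total 577.
Difference: |231 − 577| = 346.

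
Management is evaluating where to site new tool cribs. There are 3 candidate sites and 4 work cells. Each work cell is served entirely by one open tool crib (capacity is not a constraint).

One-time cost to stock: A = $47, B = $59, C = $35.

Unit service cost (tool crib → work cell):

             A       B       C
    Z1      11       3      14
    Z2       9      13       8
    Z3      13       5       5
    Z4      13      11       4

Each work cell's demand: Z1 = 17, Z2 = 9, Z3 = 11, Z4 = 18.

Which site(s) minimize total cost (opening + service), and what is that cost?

Open B and C; minimum total cost 344.

For any fixed open set, each work cell goes to its cheapest open site; total = fixed + service.
{B, C}: Z1→B 3·17=51, Z2→C 8·9=72, Z3→B 5·11=55, Z4→C 4·18=72. Service 250; fixed 94; total 344.
{A, B, C}: service 250 + fixed 141 = 391
{A, C}: service 386 + fixed 82 = 468
{C}: Z1→C 14·17=238, Z2→C 8·9=72, Z3→C 5·11=55, Z4→C 4·18=72. Service 437; fixed 35; total 472.
(All 7 nonempty subsets were checked; B and C is lowest.)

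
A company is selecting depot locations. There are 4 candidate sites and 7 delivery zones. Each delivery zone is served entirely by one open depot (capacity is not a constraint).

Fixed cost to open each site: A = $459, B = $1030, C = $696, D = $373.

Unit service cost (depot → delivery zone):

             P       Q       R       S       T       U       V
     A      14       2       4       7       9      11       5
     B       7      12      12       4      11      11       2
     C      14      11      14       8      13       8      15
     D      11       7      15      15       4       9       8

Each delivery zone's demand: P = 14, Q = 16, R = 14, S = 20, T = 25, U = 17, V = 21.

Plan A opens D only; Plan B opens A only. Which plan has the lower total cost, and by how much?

Plan B is cheaper by 170.

Plan A: {D}: P→D 11·14=154, Q→D 7·16=112, R→D 15·14=210, S→D 15·20=300, T→D 4·25=100, U→D 9·17=153, V→D 8·21=168. Service 1197; fixed 373; total 1570.
Plan B: {A}: P→A 14·14=196, Q→A 2·16=32, R→A 4·14=56, S→A 7·20=140, T→A 9·25=225, U→A 11·17=187, V→A 5·21=105. Service 941; fixed 459; total 1400.
Difference: |1570 − 1400| = 170.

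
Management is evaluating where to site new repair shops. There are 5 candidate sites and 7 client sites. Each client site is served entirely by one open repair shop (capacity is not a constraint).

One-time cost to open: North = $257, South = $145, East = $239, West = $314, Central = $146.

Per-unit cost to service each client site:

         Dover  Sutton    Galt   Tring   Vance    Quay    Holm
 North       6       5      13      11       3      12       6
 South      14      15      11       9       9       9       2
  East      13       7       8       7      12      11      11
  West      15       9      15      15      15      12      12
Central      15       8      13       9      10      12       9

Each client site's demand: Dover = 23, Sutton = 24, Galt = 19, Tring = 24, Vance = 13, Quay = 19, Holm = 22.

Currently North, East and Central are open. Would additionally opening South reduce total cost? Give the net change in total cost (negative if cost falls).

Current service cost with {North, East, Central}: 958.
Adding South: each client site re-picks its cheapest; new service cost 832, saving 126.
Extra fixed cost: 145. Net change = 145 − 126 = 19.
(Totals: 1600 → 1619.)

No — net change +19 (cost rises by 19).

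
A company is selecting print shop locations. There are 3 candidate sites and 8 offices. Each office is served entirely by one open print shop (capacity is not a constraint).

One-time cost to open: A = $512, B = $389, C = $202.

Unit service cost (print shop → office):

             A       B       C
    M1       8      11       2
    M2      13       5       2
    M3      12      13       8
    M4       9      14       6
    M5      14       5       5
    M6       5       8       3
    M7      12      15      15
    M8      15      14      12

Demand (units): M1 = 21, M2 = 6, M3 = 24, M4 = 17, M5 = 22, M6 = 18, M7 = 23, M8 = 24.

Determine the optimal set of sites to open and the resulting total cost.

For any fixed open set, each office goes to its cheapest open site; total = fixed + service.
{C}: M1→C 2·21=42, M2→C 2·6=12, M3→C 8·24=192, M4→C 6·17=102, M5→C 5·22=110, M6→C 3·18=54, M7→C 15·23=345, M8→C 12·24=288. Service 1145; fixed 202; total 1347.
{B, C}: M1→C 2·21=42, M2→C 2·6=12, M3→C 8·24=192, M4→C 6·17=102, M5→B 5·22=110, M6→C 3·18=54, M7→B 15·23=345, M8→C 12·24=288. Service 1145; fixed 591; total 1736.
{A, C}: service 1076 + fixed 714 = 1790
{A, B, C}: M1→C 2·21=42, M2→C 2·6=12, M3→C 8·24=192, M4→C 6·17=102, M5→B 5·22=110, M6→C 3·18=54, M7→A 12·23=276, M8→C 12·24=288. Service 1076; fixed 1103; total 2179.
(All 7 nonempty subsets were checked; C only is lowest.)

Open C only; minimum total cost 1347.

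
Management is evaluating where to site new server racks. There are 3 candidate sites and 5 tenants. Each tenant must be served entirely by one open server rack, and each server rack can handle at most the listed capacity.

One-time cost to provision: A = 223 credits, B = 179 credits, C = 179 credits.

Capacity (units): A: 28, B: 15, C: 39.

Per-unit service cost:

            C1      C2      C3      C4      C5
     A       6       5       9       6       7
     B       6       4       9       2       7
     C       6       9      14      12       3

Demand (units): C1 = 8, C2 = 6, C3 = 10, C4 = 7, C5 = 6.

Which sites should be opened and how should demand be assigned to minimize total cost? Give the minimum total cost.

Minimum total cost: 523

Open {C}: C1→C 6·8=48, C2→C 9·6=54, C3→C 14·10=140, C4→C 12·7=84, C5→C 3·6=18.
Loads: C carries 37/39. Service 344; fixed 179; total 523.
Next best feasible plan costs 602.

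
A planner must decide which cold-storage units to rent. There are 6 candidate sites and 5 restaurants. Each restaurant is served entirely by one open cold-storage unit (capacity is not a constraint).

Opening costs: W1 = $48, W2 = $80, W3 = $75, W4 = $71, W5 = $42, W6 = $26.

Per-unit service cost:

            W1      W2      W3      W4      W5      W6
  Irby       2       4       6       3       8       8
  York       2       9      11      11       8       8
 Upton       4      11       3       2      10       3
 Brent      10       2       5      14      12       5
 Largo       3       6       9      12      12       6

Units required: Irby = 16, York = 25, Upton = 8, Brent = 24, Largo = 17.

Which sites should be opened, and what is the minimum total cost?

Open W1 and W2; minimum total cost 341.

For any fixed open set, each restaurant goes to its cheapest open site; total = fixed + service.
{W1, W2}: Irby→W1 2·16=32, York→W1 2·25=50, Upton→W1 4·8=32, Brent→W2 2·24=48, Largo→W1 3·17=51. Service 213; fixed 128; total 341.
{W1, W6}: service 277 + fixed 74 = 351
{W1, W2, W6}: service 205 + fixed 154 = 359
{W1, W2, W3, W4, W5, W6}: service 197 + fixed 342 = 539
No other subset beats 341.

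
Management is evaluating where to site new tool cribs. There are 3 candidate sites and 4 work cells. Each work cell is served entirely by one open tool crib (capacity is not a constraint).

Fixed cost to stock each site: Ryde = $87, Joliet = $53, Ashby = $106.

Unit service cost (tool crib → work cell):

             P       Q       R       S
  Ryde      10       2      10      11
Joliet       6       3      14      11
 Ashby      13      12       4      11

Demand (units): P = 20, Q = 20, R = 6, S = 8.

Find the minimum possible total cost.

For any fixed open set, each work cell goes to its cheapest open site; total = fixed + service.
{Joliet}: P→Joliet 6·20=120, Q→Joliet 3·20=60, R→Joliet 14·6=84, S→Joliet 11·8=88. Service 352; fixed 53; total 405.
{Ryde, Joliet}: service 308 + fixed 140 = 448
{Joliet, Ashby}: service 292 + fixed 159 = 451
{Ryde, Joliet, Ashby}: service 272 + fixed 246 = 518
(All 7 nonempty subsets were checked; Joliet only is lowest.)

Minimum total cost: 405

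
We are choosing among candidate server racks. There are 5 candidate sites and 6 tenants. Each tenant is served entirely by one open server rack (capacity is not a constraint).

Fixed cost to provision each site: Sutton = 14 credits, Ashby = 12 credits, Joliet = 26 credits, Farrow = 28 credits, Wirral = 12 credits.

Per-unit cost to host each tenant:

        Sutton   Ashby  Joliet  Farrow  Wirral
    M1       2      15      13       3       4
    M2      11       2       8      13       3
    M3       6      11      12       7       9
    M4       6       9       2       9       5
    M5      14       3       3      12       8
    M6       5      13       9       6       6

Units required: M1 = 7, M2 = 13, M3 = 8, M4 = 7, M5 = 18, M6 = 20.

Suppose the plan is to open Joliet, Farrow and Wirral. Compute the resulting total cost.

Total cost: 370

Each tenant is assigned to its cheapest site among the open ones.
{Joliet, Farrow, Wirral}: M1→Farrow 3·7=21, M2→Wirral 3·13=39, M3→Farrow 7·8=56, M4→Joliet 2·7=14, M5→Joliet 3·18=54, M6→Farrow 6·20=120. Service 304; fixed 66; total 370.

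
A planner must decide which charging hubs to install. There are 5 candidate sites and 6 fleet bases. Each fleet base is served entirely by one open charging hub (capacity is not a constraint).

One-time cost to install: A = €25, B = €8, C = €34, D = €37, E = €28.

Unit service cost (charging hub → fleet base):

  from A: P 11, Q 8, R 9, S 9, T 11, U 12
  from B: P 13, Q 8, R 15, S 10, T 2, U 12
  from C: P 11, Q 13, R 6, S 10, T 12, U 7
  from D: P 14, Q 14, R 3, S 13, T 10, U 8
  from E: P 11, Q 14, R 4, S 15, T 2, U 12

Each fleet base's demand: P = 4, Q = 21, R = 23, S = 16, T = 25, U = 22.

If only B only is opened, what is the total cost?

Each fleet base is assigned to its cheapest site among the open ones.
{B}: P→B 13·4=52, Q→B 8·21=168, R→B 15·23=345, S→B 10·16=160, T→B 2·25=50, U→B 12·22=264. Service 1039; fixed 8; total 1047.

Total cost: 1047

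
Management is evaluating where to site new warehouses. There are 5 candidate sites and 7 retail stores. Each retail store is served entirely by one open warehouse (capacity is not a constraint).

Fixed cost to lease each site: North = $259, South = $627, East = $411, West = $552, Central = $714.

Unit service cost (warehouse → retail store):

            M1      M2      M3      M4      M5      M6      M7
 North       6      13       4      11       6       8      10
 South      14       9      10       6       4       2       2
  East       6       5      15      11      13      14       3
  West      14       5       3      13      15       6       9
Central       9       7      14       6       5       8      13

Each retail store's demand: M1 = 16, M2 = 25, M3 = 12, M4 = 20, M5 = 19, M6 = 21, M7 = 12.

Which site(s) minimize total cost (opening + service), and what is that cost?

For any fixed open set, each retail store goes to its cheapest open site; total = fixed + service.
{North}: M1→North 6·16=96, M2→North 13·25=325, M3→North 4·12=48, M4→North 11·20=220, M5→North 6·19=114, M6→North 8·21=168, M7→North 10·12=120. Service 1091; fixed 259; total 1350.
{South}: M1→South 14·16=224, M2→South 9·25=225, M3→South 10·12=120, M4→South 6·20=120, M5→South 4·19=76, M6→South 2·21=42, M7→South 2·12=24. Service 831; fixed 627; total 1458.
{North, East}: service 807 + fixed 670 = 1477
{North, South, East, West, Central}: M1→North 6·16=96, M2→East 5·25=125, M3→West 3·12=36, M4→South 6·20=120, M5→South 4·19=76, M6→South 2·21=42, M7→South 2·12=24. Service 519; fixed 2563; total 3082.
No other subset beats 1350.

Open North only; minimum total cost 1350.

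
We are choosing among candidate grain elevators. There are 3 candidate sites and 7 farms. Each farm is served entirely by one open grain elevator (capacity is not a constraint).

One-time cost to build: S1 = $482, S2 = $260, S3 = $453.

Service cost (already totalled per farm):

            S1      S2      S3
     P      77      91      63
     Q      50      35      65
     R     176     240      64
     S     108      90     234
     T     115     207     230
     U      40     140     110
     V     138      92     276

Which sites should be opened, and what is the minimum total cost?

Open S2 only; minimum total cost 1155.

For any fixed open set, each farm goes to its cheapest open site; total = fixed + service.
{S2}: P→S2 91, Q→S2 35, R→S2 240, S→S2 90, T→S2 207, U→S2 140, V→S2 92. Service 895; fixed 260; total 1155.
{S1}: service 704 + fixed 482 = 1186
{S1, S2}: service 625 + fixed 742 = 1367
{S1, S2, S3}: P→S3 63, Q→S2 35, R→S3 64, S→S2 90, T→S1 115, U→S1 40, V→S2 92. Service 499; fixed 1195; total 1694.
No other subset beats 1155.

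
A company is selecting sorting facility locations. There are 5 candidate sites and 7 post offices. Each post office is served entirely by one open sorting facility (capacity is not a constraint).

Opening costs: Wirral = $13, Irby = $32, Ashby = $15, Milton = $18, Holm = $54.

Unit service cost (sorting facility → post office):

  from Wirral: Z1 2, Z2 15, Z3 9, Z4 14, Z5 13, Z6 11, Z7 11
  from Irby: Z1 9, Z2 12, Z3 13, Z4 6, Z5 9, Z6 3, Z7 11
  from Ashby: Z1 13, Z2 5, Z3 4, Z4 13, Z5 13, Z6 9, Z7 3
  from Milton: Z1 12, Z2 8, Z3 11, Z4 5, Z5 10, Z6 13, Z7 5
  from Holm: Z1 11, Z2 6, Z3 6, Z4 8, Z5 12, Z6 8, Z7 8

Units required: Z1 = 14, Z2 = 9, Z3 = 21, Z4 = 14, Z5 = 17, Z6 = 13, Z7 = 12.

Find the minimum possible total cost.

For any fixed open set, each post office goes to its cheapest open site; total = fixed + service.
{Wirral, Irby, Ashby}: Z1→Wirral 2·14=28, Z2→Ashby 5·9=45, Z3→Ashby 4·21=84, Z4→Irby 6·14=84, Z5→Irby 9·17=153, Z6→Irby 3·13=39, Z7→Ashby 3·12=36. Service 469; fixed 60; total 529.
{Wirral, Irby, Ashby, Milton}: service 455 + fixed 78 = 533
{Wirral, Irby, Ashby, Holm}: service 469 + fixed 114 = 583
{Wirral, Irby, Ashby, Milton, Holm}: service 455 + fixed 132 = 587
No other subset beats 529.

Minimum total cost: 529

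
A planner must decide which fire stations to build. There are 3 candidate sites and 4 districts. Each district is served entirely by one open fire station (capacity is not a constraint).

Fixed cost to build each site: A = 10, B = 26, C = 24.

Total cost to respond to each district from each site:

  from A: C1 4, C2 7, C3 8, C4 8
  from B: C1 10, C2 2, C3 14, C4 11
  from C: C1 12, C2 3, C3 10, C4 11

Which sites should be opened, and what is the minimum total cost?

For any fixed open set, each district goes to its cheapest open site; total = fixed + service.
{A}: C1→A 4, C2→A 7, C3→A 8, C4→A 8. Service 27; fixed 10; total 37.
{A, C}: service 23 + fixed 34 = 57
{A, B}: service 22 + fixed 36 = 58
{A, B, C}: service 22 + fixed 60 = 82
No other subset beats 37.

Open A only; minimum total cost 37.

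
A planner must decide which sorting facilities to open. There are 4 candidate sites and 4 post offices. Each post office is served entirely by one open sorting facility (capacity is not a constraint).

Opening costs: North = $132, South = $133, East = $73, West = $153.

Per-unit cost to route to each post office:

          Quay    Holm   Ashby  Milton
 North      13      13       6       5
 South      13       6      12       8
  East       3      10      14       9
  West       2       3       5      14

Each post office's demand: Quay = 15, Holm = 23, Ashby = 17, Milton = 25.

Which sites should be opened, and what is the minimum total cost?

Open North and West; minimum total cost 594.

For any fixed open set, each post office goes to its cheapest open site; total = fixed + service.
{North, West}: Quay→West 2·15=30, Holm→West 3·23=69, Ashby→West 5·17=85, Milton→North 5·25=125. Service 309; fixed 285; total 594.
{East, West}: service 409 + fixed 226 = 635
{North, East, West}: service 309 + fixed 358 = 667
{North, South, East, West}: service 309 + fixed 491 = 800
(All 15 nonempty subsets were checked; North and West is lowest.)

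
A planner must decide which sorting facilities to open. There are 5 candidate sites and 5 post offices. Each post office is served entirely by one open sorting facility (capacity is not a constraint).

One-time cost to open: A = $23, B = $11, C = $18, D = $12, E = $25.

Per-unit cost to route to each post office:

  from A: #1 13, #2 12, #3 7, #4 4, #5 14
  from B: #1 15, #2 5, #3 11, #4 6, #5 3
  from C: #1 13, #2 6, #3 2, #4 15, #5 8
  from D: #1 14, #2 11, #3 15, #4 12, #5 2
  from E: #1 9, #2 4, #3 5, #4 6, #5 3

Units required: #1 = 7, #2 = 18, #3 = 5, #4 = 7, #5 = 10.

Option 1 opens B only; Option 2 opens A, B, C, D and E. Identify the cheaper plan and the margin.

Option 1: {B}: #1→B 15·7=105, #2→B 5·18=90, #3→B 11·5=55, #4→B 6·7=42, #5→B 3·10=30. Service 322; fixed 11; total 333.
Option 2: {A, B, C, D, E}: #1→E 9·7=63, #2→E 4·18=72, #3→C 2·5=10, #4→A 4·7=28, #5→D 2·10=20. Service 193; fixed 89; total 282.
Difference: |333 − 282| = 51.

Option 2 is cheaper by 51.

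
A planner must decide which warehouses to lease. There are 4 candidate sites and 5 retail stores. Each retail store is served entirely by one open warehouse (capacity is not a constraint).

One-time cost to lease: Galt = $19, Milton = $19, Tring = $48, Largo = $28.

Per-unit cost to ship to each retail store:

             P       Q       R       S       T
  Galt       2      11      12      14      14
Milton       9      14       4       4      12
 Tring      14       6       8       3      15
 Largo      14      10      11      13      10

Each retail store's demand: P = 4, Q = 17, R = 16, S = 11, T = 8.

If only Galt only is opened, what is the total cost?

Total cost: 672

Each retail store is assigned to its cheapest site among the open ones.
{Galt}: P→Galt 2·4=8, Q→Galt 11·17=187, R→Galt 12·16=192, S→Galt 14·11=154, T→Galt 14·8=112. Service 653; fixed 19; total 672.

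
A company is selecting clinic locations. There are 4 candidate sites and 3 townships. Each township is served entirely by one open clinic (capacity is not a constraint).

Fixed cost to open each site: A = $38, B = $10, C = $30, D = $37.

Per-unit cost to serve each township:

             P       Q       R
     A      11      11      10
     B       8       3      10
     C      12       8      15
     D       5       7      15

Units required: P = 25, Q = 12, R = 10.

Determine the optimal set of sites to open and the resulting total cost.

For any fixed open set, each township goes to its cheapest open site; total = fixed + service.
{B, D}: P→D 5·25=125, Q→B 3·12=36, R→B 10·10=100. Service 261; fixed 47; total 308.
{B, C, D}: P→D 5·25=125, Q→B 3·12=36, R→B 10·10=100. Service 261; fixed 77; total 338.
{A, B, D}: service 261 + fixed 85 = 346
{A, B, C, D}: service 261 + fixed 115 = 376
No other subset beats 308.

Open B and D; minimum total cost 308.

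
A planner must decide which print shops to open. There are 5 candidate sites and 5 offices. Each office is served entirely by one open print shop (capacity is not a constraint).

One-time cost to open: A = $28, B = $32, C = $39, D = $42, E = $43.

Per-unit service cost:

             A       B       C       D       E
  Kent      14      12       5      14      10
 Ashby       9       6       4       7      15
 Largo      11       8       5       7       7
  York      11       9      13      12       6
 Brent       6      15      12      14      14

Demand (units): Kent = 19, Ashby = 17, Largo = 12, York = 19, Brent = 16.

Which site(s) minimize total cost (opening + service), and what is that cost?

For any fixed open set, each office goes to its cheapest open site; total = fixed + service.
{A, C, E}: Kent→C 5·19=95, Ashby→C 4·17=68, Largo→C 5·12=60, York→E 6·19=114, Brent→A 6·16=96. Service 433; fixed 110; total 543.
{A, B, C, E}: service 433 + fixed 142 = 575
{A, C, D, E}: service 433 + fixed 152 = 585
{A, B, C, D, E}: Kent→C 5·19=95, Ashby→C 4·17=68, Largo→C 5·12=60, York→E 6·19=114, Brent→A 6·16=96. Service 433; fixed 184; total 617.
No other subset beats 543.

Open A, C and E; minimum total cost 543.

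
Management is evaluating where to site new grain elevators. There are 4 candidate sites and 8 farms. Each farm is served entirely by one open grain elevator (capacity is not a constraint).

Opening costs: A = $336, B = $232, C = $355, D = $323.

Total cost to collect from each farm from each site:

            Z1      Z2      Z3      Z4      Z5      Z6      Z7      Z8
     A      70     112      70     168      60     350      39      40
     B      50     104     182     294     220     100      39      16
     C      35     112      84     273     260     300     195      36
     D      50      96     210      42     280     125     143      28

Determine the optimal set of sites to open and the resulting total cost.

Open A and D; minimum total cost 1169.

For any fixed open set, each farm goes to its cheapest open site; total = fixed + service.
{A, D}: Z1→D 50, Z2→D 96, Z3→A 70, Z4→D 42, Z5→A 60, Z6→D 125, Z7→A 39, Z8→D 28. Service 510; fixed 659; total 1169.
{A, B}: service 607 + fixed 568 = 1175
{B}: service 1005 + fixed 232 = 1237
{A, B, C, D}: service 458 + fixed 1246 = 1704
(All 15 nonempty subsets were checked; A and D is lowest.)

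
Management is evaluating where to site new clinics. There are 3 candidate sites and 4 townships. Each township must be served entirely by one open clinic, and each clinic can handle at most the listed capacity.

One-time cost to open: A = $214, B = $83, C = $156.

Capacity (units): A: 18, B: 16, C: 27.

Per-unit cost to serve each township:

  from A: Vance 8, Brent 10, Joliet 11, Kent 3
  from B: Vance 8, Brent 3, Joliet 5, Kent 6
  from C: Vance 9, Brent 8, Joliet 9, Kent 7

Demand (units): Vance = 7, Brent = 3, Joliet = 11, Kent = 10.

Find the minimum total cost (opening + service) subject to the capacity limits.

Open {B, C}: Vance→C 9·7=63, Brent→B 3·3=9, Joliet→B 5·11=55, Kent→C 7·10=70.
Loads: B carries 14/16, C carries 17/27. Service 197; fixed 239; total 436.
Next best feasible plan costs 447.

Minimum total cost: 436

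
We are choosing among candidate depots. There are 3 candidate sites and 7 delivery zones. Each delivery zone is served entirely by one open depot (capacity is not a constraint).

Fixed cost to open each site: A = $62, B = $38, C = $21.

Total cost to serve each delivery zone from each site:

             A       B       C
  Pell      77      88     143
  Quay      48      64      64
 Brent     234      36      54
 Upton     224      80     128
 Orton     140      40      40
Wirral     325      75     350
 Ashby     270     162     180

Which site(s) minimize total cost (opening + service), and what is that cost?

Open B only; minimum total cost 583.

For any fixed open set, each delivery zone goes to its cheapest open site; total = fixed + service.
{B}: Pell→B 88, Quay→B 64, Brent→B 36, Upton→B 80, Orton→B 40, Wirral→B 75, Ashby→B 162. Service 545; fixed 38; total 583.
{B, C}: Pell→B 88, Quay→B 64, Brent→B 36, Upton→B 80, Orton→B 40, Wirral→B 75, Ashby→B 162. Service 545; fixed 59; total 604.
{A, B}: service 518 + fixed 100 = 618
{A, B, C}: service 518 + fixed 121 = 639
No other subset beats 583.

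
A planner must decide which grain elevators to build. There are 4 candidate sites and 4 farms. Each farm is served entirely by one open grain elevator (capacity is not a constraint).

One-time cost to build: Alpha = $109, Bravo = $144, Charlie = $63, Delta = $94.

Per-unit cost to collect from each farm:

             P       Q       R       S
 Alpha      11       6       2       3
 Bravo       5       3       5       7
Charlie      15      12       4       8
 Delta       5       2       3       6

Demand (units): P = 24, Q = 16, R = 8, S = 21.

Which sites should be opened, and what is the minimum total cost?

For any fixed open set, each farm goes to its cheapest open site; total = fixed + service.
{Delta}: P→Delta 5·24=120, Q→Delta 2·16=32, R→Delta 3·8=24, S→Delta 6·21=126. Service 302; fixed 94; total 396.
{Alpha, Delta}: service 231 + fixed 203 = 434
{Charlie, Delta}: P→Delta 5·24=120, Q→Delta 2·16=32, R→Delta 3·8=24, S→Delta 6·21=126. Service 302; fixed 157; total 459.
{Alpha, Bravo, Charlie, Delta}: service 231 + fixed 410 = 641
No other subset beats 396.

Open Delta only; minimum total cost 396.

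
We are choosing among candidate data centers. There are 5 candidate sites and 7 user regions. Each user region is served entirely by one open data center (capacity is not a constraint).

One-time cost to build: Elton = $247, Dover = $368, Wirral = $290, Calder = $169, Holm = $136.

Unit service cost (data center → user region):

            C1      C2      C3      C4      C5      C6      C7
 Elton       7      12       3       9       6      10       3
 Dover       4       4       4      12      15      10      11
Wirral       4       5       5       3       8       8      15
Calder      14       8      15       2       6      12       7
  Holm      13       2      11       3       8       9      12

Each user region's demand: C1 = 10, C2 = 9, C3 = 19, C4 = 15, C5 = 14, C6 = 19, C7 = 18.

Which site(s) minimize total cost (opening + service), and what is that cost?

Open Elton and Holm; minimum total cost 882.

For any fixed open set, each user region goes to its cheapest open site; total = fixed + service.
{Elton, Holm}: C1→Elton 7·10=70, C2→Holm 2·9=18, C3→Elton 3·19=57, C4→Holm 3·15=45, C5→Elton 6·14=84, C6→Holm 9·19=171, C7→Elton 3·18=54. Service 499; fixed 383; total 882.
{Elton}: C1→Elton 7·10=70, C2→Elton 12·9=108, C3→Elton 3·19=57, C4→Elton 9·15=135, C5→Elton 6·14=84, C6→Elton 10·19=190, C7→Elton 3·18=54. Service 698; fixed 247; total 945.
{Elton, Calder}: service 557 + fixed 416 = 973
{Elton, Dover, Wirral, Calder, Holm}: service 435 + fixed 1210 = 1645
No other subset beats 882.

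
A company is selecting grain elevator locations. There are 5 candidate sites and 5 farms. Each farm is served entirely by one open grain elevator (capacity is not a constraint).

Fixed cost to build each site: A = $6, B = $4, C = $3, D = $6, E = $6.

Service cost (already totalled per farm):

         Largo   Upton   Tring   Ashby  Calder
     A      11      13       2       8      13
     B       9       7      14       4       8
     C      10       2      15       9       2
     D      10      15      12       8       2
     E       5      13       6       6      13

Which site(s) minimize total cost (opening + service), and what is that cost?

For any fixed open set, each farm goes to its cheapest open site; total = fixed + service.
{C, E}: Largo→E 5, Upton→C 2, Tring→E 6, Ashby→E 6, Calder→C 2. Service 21; fixed 9; total 30.
{A, B, C}: Largo→B 9, Upton→C 2, Tring→A 2, Ashby→B 4, Calder→C 2. Service 19; fixed 13; total 32.
{A, C, E}: Largo→E 5, Upton→C 2, Tring→A 2, Ashby→E 6, Calder→C 2. Service 17; fixed 15; total 32.
{A, B, C, D, E}: service 15 + fixed 25 = 40
No other subset beats 30.

Open C and E; minimum total cost 30.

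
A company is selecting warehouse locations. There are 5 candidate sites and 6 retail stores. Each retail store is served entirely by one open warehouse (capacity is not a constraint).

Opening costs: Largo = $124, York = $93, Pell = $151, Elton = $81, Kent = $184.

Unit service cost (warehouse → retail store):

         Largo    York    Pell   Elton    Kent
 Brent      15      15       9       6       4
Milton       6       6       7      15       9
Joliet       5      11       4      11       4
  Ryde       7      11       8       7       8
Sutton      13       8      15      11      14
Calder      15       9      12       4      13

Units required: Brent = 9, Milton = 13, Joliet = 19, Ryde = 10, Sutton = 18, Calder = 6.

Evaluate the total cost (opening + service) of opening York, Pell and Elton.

Total cost: 771

Each retail store is assigned to its cheapest site among the open ones.
{York, Pell, Elton}: Brent→Elton 6·9=54, Milton→York 6·13=78, Joliet→Pell 4·19=76, Ryde→Elton 7·10=70, Sutton→York 8·18=144, Calder→Elton 4·6=24. Service 446; fixed 325; total 771.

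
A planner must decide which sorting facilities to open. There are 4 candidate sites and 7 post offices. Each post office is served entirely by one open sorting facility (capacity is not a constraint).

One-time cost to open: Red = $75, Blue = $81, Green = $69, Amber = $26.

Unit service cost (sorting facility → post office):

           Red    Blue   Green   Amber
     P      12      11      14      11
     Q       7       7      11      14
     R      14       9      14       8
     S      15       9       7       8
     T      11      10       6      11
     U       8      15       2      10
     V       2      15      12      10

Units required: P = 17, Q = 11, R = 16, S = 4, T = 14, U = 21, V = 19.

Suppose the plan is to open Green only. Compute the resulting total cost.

Total cost: 1034

Each post office is assigned to its cheapest site among the open ones.
{Green}: P→Green 14·17=238, Q→Green 11·11=121, R→Green 14·16=224, S→Green 7·4=28, T→Green 6·14=84, U→Green 2·21=42, V→Green 12·19=228. Service 965; fixed 69; total 1034.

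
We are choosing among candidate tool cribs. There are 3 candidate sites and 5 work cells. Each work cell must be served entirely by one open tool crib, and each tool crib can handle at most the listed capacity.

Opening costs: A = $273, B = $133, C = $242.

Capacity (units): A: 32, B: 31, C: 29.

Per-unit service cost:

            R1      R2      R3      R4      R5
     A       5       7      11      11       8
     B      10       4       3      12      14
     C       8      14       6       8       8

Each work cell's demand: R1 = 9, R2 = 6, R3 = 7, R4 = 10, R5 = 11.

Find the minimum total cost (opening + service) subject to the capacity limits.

Open {B, C}: R1→B 10·9=90, R2→B 4·6=24, R3→B 3·7=21, R4→C 8·10=80, R5→C 8·11=88.
Loads: B carries 22/31, C carries 21/29. Service 303; fixed 375; total 678.
Next best feasible plan costs 694.

Minimum total cost: 678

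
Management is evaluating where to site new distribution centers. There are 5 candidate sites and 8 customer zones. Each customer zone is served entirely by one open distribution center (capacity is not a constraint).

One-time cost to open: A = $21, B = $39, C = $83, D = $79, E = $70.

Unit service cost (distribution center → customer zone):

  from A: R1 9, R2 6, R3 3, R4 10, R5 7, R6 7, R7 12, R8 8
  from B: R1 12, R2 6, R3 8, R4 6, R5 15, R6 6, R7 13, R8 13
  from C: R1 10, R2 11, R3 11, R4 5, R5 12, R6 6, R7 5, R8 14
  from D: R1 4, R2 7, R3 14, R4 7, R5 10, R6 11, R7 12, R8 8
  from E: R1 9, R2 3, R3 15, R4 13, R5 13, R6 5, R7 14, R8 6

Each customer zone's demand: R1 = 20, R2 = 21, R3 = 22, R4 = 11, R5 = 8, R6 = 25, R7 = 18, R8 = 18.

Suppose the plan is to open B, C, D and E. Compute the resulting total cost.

Each customer zone is assigned to its cheapest site among the open ones.
{B, C, D, E}: R1→D 4·20=80, R2→E 3·21=63, R3→B 8·22=176, R4→C 5·11=55, R5→D 10·8=80, R6→E 5·25=125, R7→C 5·18=90, R8→E 6·18=108. Service 777; fixed 271; total 1048.

Total cost: 1048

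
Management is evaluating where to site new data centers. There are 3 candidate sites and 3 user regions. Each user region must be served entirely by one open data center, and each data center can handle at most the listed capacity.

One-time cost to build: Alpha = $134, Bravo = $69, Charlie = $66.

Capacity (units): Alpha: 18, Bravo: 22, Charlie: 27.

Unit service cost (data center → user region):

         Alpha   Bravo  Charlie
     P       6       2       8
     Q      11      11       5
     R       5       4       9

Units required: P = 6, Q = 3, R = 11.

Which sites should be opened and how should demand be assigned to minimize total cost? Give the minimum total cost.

Open {Bravo}: P→Bravo 2·6=12, Q→Bravo 11·3=33, R→Bravo 4·11=44.
Loads: Bravo carries 20/22. Service 89; fixed 69; total 158.
Next best feasible plan costs 206.

Minimum total cost: 158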